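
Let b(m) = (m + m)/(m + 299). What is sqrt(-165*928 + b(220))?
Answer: 2*I*sqrt(10311081990)/519 ≈ 391.3*I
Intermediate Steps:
b(m) = 2*m/(299 + m) (b(m) = (2*m)/(299 + m) = 2*m/(299 + m))
sqrt(-165*928 + b(220)) = sqrt(-165*928 + 2*220/(299 + 220)) = sqrt(-153120 + 2*220/519) = sqrt(-153120 + 2*220*(1/519)) = sqrt(-153120 + 440/519) = sqrt(-79468840/519) = 2*I*sqrt(10311081990)/519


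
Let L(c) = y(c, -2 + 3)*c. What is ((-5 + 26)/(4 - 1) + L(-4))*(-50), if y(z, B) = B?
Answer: -150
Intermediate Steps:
L(c) = c (L(c) = (-2 + 3)*c = 1*c = c)
((-5 + 26)/(4 - 1) + L(-4))*(-50) = ((-5 + 26)/(4 - 1) - 4)*(-50) = (21/3 - 4)*(-50) = (21*(⅓) - 4)*(-50) = (7 - 4)*(-50) = 3*(-50) = -150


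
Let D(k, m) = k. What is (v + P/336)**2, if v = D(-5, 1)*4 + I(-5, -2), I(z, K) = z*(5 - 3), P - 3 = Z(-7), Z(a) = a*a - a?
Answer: 100420441/112896 ≈ 889.50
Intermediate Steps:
Z(a) = a**2 - a
P = 59 (P = 3 - 7*(-1 - 7) = 3 - 7*(-8) = 3 + 56 = 59)
I(z, K) = 2*z (I(z, K) = z*2 = 2*z)
v = -30 (v = -5*4 + 2*(-5) = -20 - 10 = -30)
(v + P/336)**2 = (-30 + 59/336)**2 = (-10021/336)**2 = 100420441/112896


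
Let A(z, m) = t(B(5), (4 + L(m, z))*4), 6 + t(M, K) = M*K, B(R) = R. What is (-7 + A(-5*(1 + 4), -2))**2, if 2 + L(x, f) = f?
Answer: 223729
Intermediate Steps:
L(x, f) = -2 + f
t(M, K) = -6 + K*M (t(M, K) = -6 + M*K = -6 + K*M)
A(z, m) = 34 + 20*z (A(z, m) = -6 + ((4 + (-2 + z))*4)*5 = -6 + ((2 + z)*4)*5 = -6 + (8 + 4*z)*5 = -6 + (40 + 20*z) = 34 + 20*z)
(-7 + A(-5*(1 + 4), -2))**2 = (-7 + (34 + 20*(-5*(1 + 4))))**2 = (-7 + (34 + 20*(-5*5)))**2 = (-7 + (34 + 20*(-25)))**2 = (-7 + (34 - 500))**2 = (-7 - 466)**2 = (-473)**2 = 223729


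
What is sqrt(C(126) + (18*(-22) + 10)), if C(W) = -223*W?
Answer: 2*I*sqrt(7121) ≈ 168.77*I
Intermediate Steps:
sqrt(C(126) + (18*(-22) + 10)) = sqrt(-223*126 + (18*(-22) + 10)) = sqrt(-28098 + (-396 + 10)) = sqrt(-28098 - 386) = sqrt(-28484) = 2*I*sqrt(7121)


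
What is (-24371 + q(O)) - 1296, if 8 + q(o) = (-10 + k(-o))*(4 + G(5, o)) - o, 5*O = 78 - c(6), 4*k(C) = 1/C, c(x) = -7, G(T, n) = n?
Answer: -1761357/68 ≈ -25902.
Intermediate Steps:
k(C) = 1/(4*C)
O = 17 (O = (78 - 1*(-7))/5 = (78 + 7)/5 = (1/5)*85 = 17)
q(o) = -8 - o + (-10 - 1/(4*o))*(4 + o) (q(o) = -8 + ((-10 + 1/(4*((-o))))*(4 + o) - o) = -8 + ((-10 + (-1/o)/4)*(4 + o) - o) = -8 + ((-10 - 1/(4*o))*(4 + o) - o) = -8 + (-o + (-10 - 1/(4*o))*(4 + o)) = -8 - o + (-10 - 1/(4*o))*(4 + o))
(-24371 + q(O)) - 1296 = (-24371 + (-193/4 - 1/17 - 11*17)) - 1296 = (-24371 + (-193/4 - 1*1/17 - 187)) - 1296 = (-24371 + (-193/4 - 1/17 - 187)) - 1296 = (-24371 - 16001/68) - 1296 = -1673229/68 - 1296 = -1761357/68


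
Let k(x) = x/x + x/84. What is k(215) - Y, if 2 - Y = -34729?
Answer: -2917105/84 ≈ -34727.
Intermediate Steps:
Y = 34731 (Y = 2 - 1*(-34729) = 2 + 34729 = 34731)
k(x) = 1 + x/84 (k(x) = 1 + x*(1/84) = 1 + x/84)
k(215) - Y = (1 + (1/84)*215) - 1*34731 = (1 + 215/84) - 34731 = 299/84 - 34731 = -2917105/84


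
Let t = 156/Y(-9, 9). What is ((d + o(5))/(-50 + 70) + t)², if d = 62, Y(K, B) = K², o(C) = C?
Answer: 8116801/291600 ≈ 27.835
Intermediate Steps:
t = 52/27 (t = 156/((-9)²) = 156/81 = 156*(1/81) = 52/27 ≈ 1.9259)
((d + o(5))/(-50 + 70) + t)² = ((62 + 5)/(-50 + 70) + 52/27)² = (67/20 + 52/27)² = (2849/540)² = 8116801/291600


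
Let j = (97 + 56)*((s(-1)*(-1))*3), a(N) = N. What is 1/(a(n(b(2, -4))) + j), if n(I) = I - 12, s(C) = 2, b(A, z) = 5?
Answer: -1/925 ≈ -0.0010811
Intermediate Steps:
n(I) = -12 + I
j = -918 (j = (97 + 56)*((2*(-1))*3) = 153*(-2*3) = 153*(-6) = -918)
1/(a(n(b(2, -4))) + j) = 1/((-12 + 5) - 918) = 1/(-7 - 918) = 1/(-925) = -1/925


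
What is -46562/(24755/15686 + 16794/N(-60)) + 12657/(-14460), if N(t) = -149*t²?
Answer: -52455347988603839/1742584148420 ≈ -30102.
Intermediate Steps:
-46562/(24755/15686 + 16794/N(-60)) + 12657/(-14460) = -46562/(24755/15686 + 16794/((-149*(-60)²))) + 12657/(-14460) = -46562/(24755*(1/15686) + 16794/((-149*3600))) + 12657*(-1/14460) = -46562/(24755/15686 + 16794/(-536400)) - 4219/4820 = -46562/(24755/15686 + 16794*(-1/536400)) - 4219/4820 = -46562/(24755/15686 - 933/29800) - 4219/4820 = -46562/361531981/233721400 - 4219/4820 = -46562*233721400/361531981 - 4219/4820 = -10882535826800/361531981 - 4219/4820 = -52455347988603839/1742584148420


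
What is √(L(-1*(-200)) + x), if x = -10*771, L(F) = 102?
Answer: 2*I*√1902 ≈ 87.224*I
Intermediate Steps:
x = -7710
√(L(-1*(-200)) + x) = √(102 - 7710) = √(-7608) = 2*I*√1902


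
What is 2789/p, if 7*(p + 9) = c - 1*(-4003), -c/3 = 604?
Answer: 2789/304 ≈ 9.1743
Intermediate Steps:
c = -1812 (c = -3*604 = -1812)
p = 304 (p = -9 + (-1812 - 1*(-4003))/7 = -9 + (-1812 + 4003)/7 = -9 + (⅐)*2191 = -9 + 313 = 304)
2789/p = 2789/304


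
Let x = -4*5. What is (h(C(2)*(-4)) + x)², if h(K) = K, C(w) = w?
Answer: 784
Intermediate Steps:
x = -20
(h(C(2)*(-4)) + x)² = (2*(-4) - 20)² = (-8 - 20)² = (-28)² = 784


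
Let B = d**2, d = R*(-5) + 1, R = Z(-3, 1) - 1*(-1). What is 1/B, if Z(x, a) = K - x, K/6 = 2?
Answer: 1/6241 ≈ 0.00016023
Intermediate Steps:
K = 12 (K = 6*2 = 12)
Z(x, a) = 12 - x
R = 16 (R = (12 - 1*(-3)) - 1*(-1) = (12 + 3) + 1 = 15 + 1 = 16)
d = -79 (d = 16*(-5) + 1 = -80 + 1 = -79)
B = 6241 (B = (-79)**2 = 6241)
1/B = 1/6241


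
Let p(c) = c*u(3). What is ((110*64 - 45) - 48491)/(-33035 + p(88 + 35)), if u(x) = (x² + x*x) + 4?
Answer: 3192/2333 ≈ 1.3682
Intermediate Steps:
u(x) = 4 + 2*x² (u(x) = (x² + x²) + 4 = 2*x² + 4 = 4 + 2*x²)
p(c) = 22*c (p(c) = c*(4 + 2*3²) = c*(4 + 2*9) = c*(4 + 18) = c*22 = 22*c)
((110*64 - 45) - 48491)/(-33035 + p(88 + 35)) = ((110*64 - 45) - 48491)/(-33035 + 22*(88 + 35)) = ((7040 - 45) - 48491)/(-33035 + 22*123) = (6995 - 48491)/(-33035 + 2706) = -41496/(-30329) = -41496*(-1/30329) = 3192/2333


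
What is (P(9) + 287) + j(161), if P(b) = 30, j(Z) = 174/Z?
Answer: 51211/161 ≈ 318.08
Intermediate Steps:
(P(9) + 287) + j(161) = (30 + 287) + 174/161 = 317 + 174*(1/161) = 317 + 174/161 = 51211/161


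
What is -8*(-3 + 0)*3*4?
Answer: 288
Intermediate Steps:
-8*(-3 + 0)*3*4 = -(-24)*3*4 = -8*(-9)*4 = 72*4 = 288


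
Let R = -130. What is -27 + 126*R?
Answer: -16407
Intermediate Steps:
-27 + 126*R = -27 + 126*(-130) = -27 - 16380 = -16407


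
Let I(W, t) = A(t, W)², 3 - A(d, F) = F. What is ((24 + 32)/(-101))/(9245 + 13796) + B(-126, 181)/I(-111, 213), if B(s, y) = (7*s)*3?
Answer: -342130159/1680195802 ≈ -0.20363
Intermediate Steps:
A(d, F) = 3 - F
I(W, t) = (3 - W)²
B(s, y) = 21*s
((24 + 32)/(-101))/(9245 + 13796) + B(-126, 181)/I(-111, 213) = ((24 + 32)/(-101))/(9245 + 13796) + (21*(-126))/((-3 - 111)²) = (56*(-1/101))/23041 - 2646/((-114)²) = -56/101*1/23041 - 2646/12996 = -56/2327141 - 2646*1/12996 = -56/2327141 - 147/722 = -342130159/1680195802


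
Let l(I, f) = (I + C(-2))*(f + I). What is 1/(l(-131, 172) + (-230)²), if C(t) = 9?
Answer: 1/47898 ≈ 2.0878e-5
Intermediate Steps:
l(I, f) = (9 + I)*(I + f) (l(I, f) = (I + 9)*(f + I) = (9 + I)*(I + f))
1/(l(-131, 172) + (-230)²) = 1/(((-131)² + 9*(-131) + 9*172 - 131*172) + (-230)²) = 1/((17161 - 1179 + 1548 - 22532) + 52900) = 1/(-5002 + 52900) = 1/47898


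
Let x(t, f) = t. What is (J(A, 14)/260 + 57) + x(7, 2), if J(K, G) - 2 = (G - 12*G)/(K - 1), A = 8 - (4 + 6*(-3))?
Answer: 12476/195 ≈ 63.979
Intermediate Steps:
A = 22 (A = 8 - (4 - 18) = 8 - 1*(-14) = 8 + 14 = 22)
J(K, G) = 2 - 11*G/(-1 + K) (J(K, G) = 2 + (G - 12*G)/(K - 1) = 2 + (-11*G)/(-1 + K) = 2 - 11*G/(-1 + K))
(J(A, 14)/260 + 57) + x(7, 2) = (((-2 - 11*14 + 2*22)/(-1 + 22))/260 + 57) + 7 = (((-2 - 154 + 44)/21)*(1/260) + 57) + 7 = (((1/21)*(-112))*(1/260) + 57) + 7 = (-16/3*1/260 + 57) + 7 = (-4/195 + 57) + 7 = 11111/195 + 7 = 12476/195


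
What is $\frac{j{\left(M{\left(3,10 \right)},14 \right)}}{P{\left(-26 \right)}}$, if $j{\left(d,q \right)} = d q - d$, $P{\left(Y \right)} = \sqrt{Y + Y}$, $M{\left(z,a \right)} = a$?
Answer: $- 5 i \sqrt{13} \approx - 18.028 i$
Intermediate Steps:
$P{\left(Y \right)} = \sqrt{2} \sqrt{Y}$ ($P{\left(Y \right)} = \sqrt{2 Y} = \sqrt{2} \sqrt{Y}$)
$j{\left(d,q \right)} = - d + d q$
$\frac{j{\left(M{\left(3,10 \right)},14 \right)}}{P{\left(-26 \right)}} = \frac{10 \left(-1 + 14\right)}{\sqrt{2} \sqrt{-26}} = \frac{10 \cdot 13}{\sqrt{2} i \sqrt{26}} = \frac{130}{2 i \sqrt{13}} = 130 \left(- \frac{i \sqrt{13}}{26}\right) = - 5 i \sqrt{13}$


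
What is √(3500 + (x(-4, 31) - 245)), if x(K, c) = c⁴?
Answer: 2*√231694 ≈ 962.69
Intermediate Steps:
√(3500 + (x(-4, 31) - 245)) = √(3500 + (31⁴ - 245)) = √(3500 + (923521 - 245)) = √(3500 + 923276) = √926776 = 2*√231694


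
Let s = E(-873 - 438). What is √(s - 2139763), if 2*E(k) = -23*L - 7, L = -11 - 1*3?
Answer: I*√8558422/2 ≈ 1462.7*I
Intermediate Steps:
L = -14 (L = -11 - 3 = -14)
E(k) = 315/2 (E(k) = (-23*(-14) - 7)/2 = (322 - 7)/2 = (½)*315 = 315/2)
s = 315/2 ≈ 157.50
√(s - 2139763) = √(315/2 - 2139763) = √(-4279211/2) = I*√8558422/2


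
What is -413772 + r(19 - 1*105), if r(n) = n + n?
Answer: -413944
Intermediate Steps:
r(n) = 2*n
-413772 + r(19 - 1*105) = -413772 + 2*(19 - 1*105) = -413772 + 2*(19 - 105) = -413772 + 2*(-86) = -413772 - 172 = -413944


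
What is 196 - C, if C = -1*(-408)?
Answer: -212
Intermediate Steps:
C = 408
196 - C = 196 - 1*408 = 196 - 408 = -212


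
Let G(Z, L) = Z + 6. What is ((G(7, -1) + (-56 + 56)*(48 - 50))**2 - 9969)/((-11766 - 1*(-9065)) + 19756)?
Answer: -1960/3411 ≈ -0.57461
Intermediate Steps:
G(Z, L) = 6 + Z
((G(7, -1) + (-56 + 56)*(48 - 50))**2 - 9969)/((-11766 - 1*(-9065)) + 19756) = (((6 + 7) + (-56 + 56)*(48 - 50))**2 - 9969)/((-11766 - 1*(-9065)) + 19756) = ((13 + 0*(-2))**2 - 9969)/((-11766 + 9065) + 19756) = ((13 + 0)**2 - 9969)/(-2701 + 19756) = (13**2 - 9969)/17055 = (169 - 9969)*(1/17055) = -9800*1/17055 = -1960/3411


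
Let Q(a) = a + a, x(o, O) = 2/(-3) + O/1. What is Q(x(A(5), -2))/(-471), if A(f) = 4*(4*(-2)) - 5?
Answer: 16/1413 ≈ 0.011323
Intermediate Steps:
A(f) = -37 (A(f) = 4*(-8) - 5 = -32 - 5 = -37)
x(o, O) = -⅔ + O (x(o, O) = 2*(-⅓) + O*1 = -⅔ + O)
Q(a) = 2*a
Q(x(A(5), -2))/(-471) = (2*(-⅔ - 2))/(-471) = (2*(-8/3))*(-1/471) = -16/3*(-1/471) = 16/1413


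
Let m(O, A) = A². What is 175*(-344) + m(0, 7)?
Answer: -60151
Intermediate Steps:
175*(-344) + m(0, 7) = 175*(-344) + 7² = -60200 + 49 = -60151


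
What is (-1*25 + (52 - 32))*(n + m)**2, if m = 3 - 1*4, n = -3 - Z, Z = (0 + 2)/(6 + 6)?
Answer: -3125/36 ≈ -86.806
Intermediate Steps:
Z = 1/6 (Z = 2/12 = 2*(1/12) = 1/6 ≈ 0.16667)
n = -19/6 (n = -3 - 1*1/6 = -3 - 1/6 = -19/6 ≈ -3.1667)
m = -1 (m = 3 - 4 = -1)
(-1*25 + (52 - 32))*(n + m)**2 = (-1*25 + (52 - 32))*(-19/6 - 1)**2 = (-25 + 20)*(-25/6)**2 = -5*625/36 = -3125/36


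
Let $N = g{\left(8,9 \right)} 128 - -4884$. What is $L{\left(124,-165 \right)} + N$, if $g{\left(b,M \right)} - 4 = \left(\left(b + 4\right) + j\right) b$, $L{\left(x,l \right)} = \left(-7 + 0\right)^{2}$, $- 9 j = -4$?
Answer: $\frac{163693}{9} \approx 18188.0$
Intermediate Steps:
$j = \frac{4}{9}$ ($j = \left(- \frac{1}{9}\right) \left(-4\right) = \frac{4}{9} \approx 0.44444$)
$L{\left(x,l \right)} = 49$ ($L{\left(x,l \right)} = \left(-7\right)^{2} = 49$)
$g{\left(b,M \right)} = 4 + b \left(\frac{40}{9} + b\right)$ ($g{\left(b,M \right)} = 4 + \left(\left(b + 4\right) + \frac{4}{9}\right) b = 4 + \left(\left(4 + b\right) + \frac{4}{9}\right) b = 4 + \left(\frac{40}{9} + b\right) b = 4 + b \left(\frac{40}{9} + b\right)$)
$N = \frac{163252}{9}$ ($N = \left(4 + 8^{2} + \frac{40}{9} \cdot 8\right) 128 - -4884 = \left(4 + 64 + \frac{320}{9}\right) 128 + 4884 = \frac{932}{9} \cdot 128 + 4884 = \frac{119296}{9} + 4884 = \frac{163252}{9} \approx 18139.0$)
$L{\left(124,-165 \right)} + N = 49 + \frac{163252}{9} = \frac{163693}{9}$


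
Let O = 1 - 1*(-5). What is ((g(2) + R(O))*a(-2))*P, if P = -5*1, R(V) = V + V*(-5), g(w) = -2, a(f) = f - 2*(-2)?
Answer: 260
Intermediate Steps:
a(f) = 4 + f (a(f) = f + 4 = 4 + f)
O = 6 (O = 1 + 5 = 6)
R(V) = -4*V (R(V) = V - 5*V = -4*V)
P = -5
((g(2) + R(O))*a(-2))*P = ((-2 - 4*6)*(4 - 2))*(-5) = ((-2 - 24)*2)*(-5) = -26*2*(-5) = -52*(-5) = 260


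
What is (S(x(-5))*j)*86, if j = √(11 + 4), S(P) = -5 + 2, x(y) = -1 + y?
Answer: -258*√15 ≈ -999.23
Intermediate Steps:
S(P) = -3
j = √15 ≈ 3.8730
(S(x(-5))*j)*86 = -3*√15*86 = -258*√15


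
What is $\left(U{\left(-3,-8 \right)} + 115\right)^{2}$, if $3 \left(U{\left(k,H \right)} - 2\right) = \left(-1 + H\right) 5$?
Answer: $10404$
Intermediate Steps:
$U{\left(k,H \right)} = \frac{1}{3} + \frac{5 H}{3}$ ($U{\left(k,H \right)} = 2 + \frac{\left(-1 + H\right) 5}{3} = 2 + \frac{-5 + 5 H}{3} = 2 + \left(- \frac{5}{3} + \frac{5 H}{3}\right) = \frac{1}{3} + \frac{5 H}{3}$)
$\left(U{\left(-3,-8 \right)} + 115\right)^{2} = \left(\left(\frac{1}{3} + \frac{5}{3} \left(-8\right)\right) + 115\right)^{2} = \left(\left(\frac{1}{3} - \frac{40}{3}\right) + 115\right)^{2} = \left(-13 + 115\right)^{2} = 102^{2} = 10404$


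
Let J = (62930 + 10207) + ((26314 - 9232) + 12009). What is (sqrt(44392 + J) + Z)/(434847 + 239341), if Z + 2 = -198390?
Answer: -49598/168547 + sqrt(36655)/337094 ≈ -0.29370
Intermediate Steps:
Z = -198392 (Z = -2 - 198390 = -198392)
J = 102228 (J = 73137 + (17082 + 12009) = 73137 + 29091 = 102228)
(sqrt(44392 + J) + Z)/(434847 + 239341) = (sqrt(44392 + 102228) - 198392)/(434847 + 239341) = (sqrt(146620) - 198392)/674188 = (2*sqrt(36655) - 198392)*(1/674188) = (-198392 + 2*sqrt(36655))*(1/674188) = -49598/168547 + sqrt(36655)/337094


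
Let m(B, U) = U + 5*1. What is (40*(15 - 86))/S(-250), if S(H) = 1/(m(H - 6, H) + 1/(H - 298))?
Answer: 95325310/137 ≈ 6.9581e+5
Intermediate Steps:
m(B, U) = 5 + U (m(B, U) = U + 5 = 5 + U)
S(H) = 1/(5 + H + 1/(-298 + H)) (S(H) = 1/((5 + H) + 1/(H - 298)) = 1/((5 + H) + 1/(-298 + H)) = 1/(5 + H + 1/(-298 + H)))
(40*(15 - 86))/S(-250) = (40*(15 - 86))/(((-298 - 250)/(-1489 + (-250)² - 293*(-250)))) = (40*(-71))/((-548/(-1489 + 62500 + 73250))) = -2840/(-548/134261) = -2840*(-134261/548) = 95325310/137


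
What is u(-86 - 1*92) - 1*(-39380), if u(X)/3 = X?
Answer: 38846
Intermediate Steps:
u(X) = 3*X
u(-86 - 1*92) - 1*(-39380) = 3*(-86 - 1*92) - 1*(-39380) = 3*(-86 - 92) + 39380 = 3*(-178) + 39380 = -534 + 39380 = 38846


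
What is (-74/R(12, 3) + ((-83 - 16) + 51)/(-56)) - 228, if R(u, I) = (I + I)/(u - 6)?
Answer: -2108/7 ≈ -301.14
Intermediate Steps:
R(u, I) = 2*I/(-6 + u) (R(u, I) = (2*I)/(-6 + u) = 2*I/(-6 + u))
(-74/R(12, 3) + ((-83 - 16) + 51)/(-56)) - 228 = (-74/1 + ((-83 - 16) + 51)/(-56)) - 228 = (-74/1 + (-99 + 51)*(-1/56)) - 228 = (-74/1 - 48*(-1/56)) - 228 = (-74/1 + 6/7) - 228 = (-74*1 + 6/7) - 228 = (-74 + 6/7) - 228 = -512/7 - 228 = -2108/7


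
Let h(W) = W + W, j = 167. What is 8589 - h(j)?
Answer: 8255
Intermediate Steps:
h(W) = 2*W
8589 - h(j) = 8589 - 2*167 = 8589 - 1*334 = 8589 - 334 = 8255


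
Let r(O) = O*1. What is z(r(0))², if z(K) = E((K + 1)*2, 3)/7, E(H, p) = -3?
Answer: 9/49 ≈ 0.18367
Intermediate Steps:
r(O) = O
z(K) = -3/7
z(r(0))² = (-3/7)² = 9/49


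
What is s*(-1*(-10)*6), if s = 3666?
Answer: 219960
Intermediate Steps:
s*(-1*(-10)*6) = 3666*(-1*(-10)*6) = 3666*(10*6) = 3666*60 = 219960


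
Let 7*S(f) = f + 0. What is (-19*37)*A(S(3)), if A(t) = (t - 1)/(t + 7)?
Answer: 703/13 ≈ 54.077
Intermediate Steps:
S(f) = f/7 (S(f) = (f + 0)/7 = f/7)
A(t) = (-1 + t)/(7 + t)
(-19*37)*A(S(3)) = (-19*37)*((-1 + (1/7)*3)/(7 + (1/7)*3)) = -703*(-1 + 3/7)/(7 + 3/7) = -703*(-4)/(52/7*7) = -4921*(-4)/(52*7) = -703*(-1/13) = 703/13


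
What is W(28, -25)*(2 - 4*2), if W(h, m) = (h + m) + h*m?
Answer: 4182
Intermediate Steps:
W(h, m) = h + m + h*m
W(28, -25)*(2 - 4*2) = (28 - 25 + 28*(-25))*(2 - 4*2) = (28 - 25 - 700)*(2 - 8) = -697*(-6) = 4182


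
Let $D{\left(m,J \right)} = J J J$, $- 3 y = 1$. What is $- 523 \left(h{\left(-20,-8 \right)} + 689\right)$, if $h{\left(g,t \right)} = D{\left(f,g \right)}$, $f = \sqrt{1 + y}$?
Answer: $3823653$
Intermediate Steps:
$y = - \frac{1}{3}$ ($y = \left(- \frac{1}{3}\right) 1 = - \frac{1}{3} \approx -0.33333$)
$f = \frac{\sqrt{6}}{3}$ ($f = \sqrt{1 - \frac{1}{3}} = \sqrt{\frac{2}{3}} = \frac{\sqrt{6}}{3} \approx 0.8165$)
$D{\left(m,J \right)} = J^{3}$ ($D{\left(m,J \right)} = J^{2} J = J^{3}$)
$h{\left(g,t \right)} = g^{3}$
$- 523 \left(h{\left(-20,-8 \right)} + 689\right) = - 523 \left(\left(-20\right)^{3} + 689\right) = - 523 \left(-8000 + 689\right) = \left(-523\right) \left(-7311\right) = 3823653$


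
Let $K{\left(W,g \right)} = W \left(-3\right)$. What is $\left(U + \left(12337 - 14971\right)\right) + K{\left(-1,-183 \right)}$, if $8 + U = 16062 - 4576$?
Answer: $8847$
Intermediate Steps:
$K{\left(W,g \right)} = - 3 W$
$U = 11478$ ($U = -8 + \left(16062 - 4576\right) = -8 + 11486 = 11478$)
$\left(U + \left(12337 - 14971\right)\right) + K{\left(-1,-183 \right)} = \left(11478 + \left(12337 - 14971\right)\right) - -3 = \left(11478 - 2634\right) + 3 = 8844 + 3 = 8847$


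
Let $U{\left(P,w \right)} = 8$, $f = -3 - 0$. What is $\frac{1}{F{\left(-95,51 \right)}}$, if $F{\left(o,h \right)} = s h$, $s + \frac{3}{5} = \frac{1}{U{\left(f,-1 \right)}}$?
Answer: $- \frac{40}{969} \approx -0.04128$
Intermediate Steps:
$f = -3$ ($f = -3 + 0 = -3$)
$s = - \frac{19}{40}$ ($s = - \frac{3}{5} + \frac{1}{8} = - \frac{19}{40} \approx -0.475$)
$F{\left(o,h \right)} = - \frac{19 h}{40}$
$\frac{1}{F{\left(-95,51 \right)}} = \frac{1}{\left(- \frac{19}{40}\right) 51} = \frac{1}{- \frac{969}{40}} = - \frac{40}{969}$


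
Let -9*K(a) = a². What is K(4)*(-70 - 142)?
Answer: 3392/9 ≈ 376.89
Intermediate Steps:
K(a) = -a²/9
K(4)*(-70 - 142) = (-⅑*4²)*(-70 - 142) = -⅑*16*(-212) = -16/9*(-212) = 3392/9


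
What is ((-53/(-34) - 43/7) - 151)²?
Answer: 1371146841/56644 ≈ 24206.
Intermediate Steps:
((-53/(-34) - 43/7) - 151)² = ((-53*(-1/34) - 43*⅐) - 151)² = ((53/34 - 43/7) - 151)² = (-1091/238 - 151)² = (-37029/238)² = 1371146841/56644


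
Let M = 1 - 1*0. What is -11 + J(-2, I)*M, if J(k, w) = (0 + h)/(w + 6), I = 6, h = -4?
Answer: -34/3 ≈ -11.333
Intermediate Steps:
M = 1 (M = 1 + 0 = 1)
J(k, w) = -4/(6 + w) (J(k, w) = (0 - 4)/(w + 6) = -4/(6 + w))
-11 + J(-2, I)*M = -11 - 4/(6 + 6)*1 = -11 - 4/12*1 = -11 - 4*1/12*1 = -11 - ⅓*1 = -11 - ⅓ = -34/3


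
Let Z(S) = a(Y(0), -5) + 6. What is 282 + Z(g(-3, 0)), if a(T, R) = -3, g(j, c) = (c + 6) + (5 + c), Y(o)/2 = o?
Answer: 285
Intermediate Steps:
Y(o) = 2*o
g(j, c) = 11 + 2*c (g(j, c) = (6 + c) + (5 + c) = 11 + 2*c)
Z(S) = 3 (Z(S) = -3 + 6 = 3)
282 + Z(g(-3, 0)) = 282 + 3 = 285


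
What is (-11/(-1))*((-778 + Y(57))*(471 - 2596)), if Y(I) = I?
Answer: 16853375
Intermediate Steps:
(-11/(-1))*((-778 + Y(57))*(471 - 2596)) = (-11/(-1))*((-778 + 57)*(471 - 2596)) = (-11*(-1))*(-721*(-2125)) = 11*1532125 = 16853375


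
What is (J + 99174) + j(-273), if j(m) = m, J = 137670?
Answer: 236571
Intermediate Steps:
(J + 99174) + j(-273) = (137670 + 99174) - 273 = 236844 - 273 = 236571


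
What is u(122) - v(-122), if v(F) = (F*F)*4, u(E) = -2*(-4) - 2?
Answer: -59530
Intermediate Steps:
u(E) = 6 (u(E) = 8 - 2 = 6)
v(F) = 4*F² (v(F) = F²*4 = 4*F²)
u(122) - v(-122) = 6 - 4*(-122)² = 6 - 4*14884 = 6 - 1*59536 = 6 - 59536 = -59530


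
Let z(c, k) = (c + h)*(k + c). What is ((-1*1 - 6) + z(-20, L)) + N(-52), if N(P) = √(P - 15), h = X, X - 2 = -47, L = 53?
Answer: -2152 + I*√67 ≈ -2152.0 + 8.1853*I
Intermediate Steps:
X = -45 (X = 2 - 47 = -45)
h = -45
z(c, k) = (-45 + c)*(c + k) (z(c, k) = (c - 45)*(k + c) = (-45 + c)*(c + k))
N(P) = √(-15 + P)
((-1*1 - 6) + z(-20, L)) + N(-52) = ((-1*1 - 6) + ((-20)² - 45*(-20) - 45*53 - 20*53)) + √(-15 - 52) = ((-1 - 6) + (400 + 900 - 2385 - 1060)) + √(-67) = (-7 - 2145) + I*√67 = -2152 + I*√67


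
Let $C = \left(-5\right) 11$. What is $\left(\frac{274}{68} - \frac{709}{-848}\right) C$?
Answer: $- \frac{3857755}{14416} \approx -267.6$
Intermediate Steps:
$C = -55$
$\left(\frac{274}{68} - \frac{709}{-848}\right) C = \left(\frac{274}{68} - \frac{709}{-848}\right) \left(-55\right) = \left(274 \cdot \frac{1}{68} - - \frac{709}{848}\right) \left(-55\right) = \left(\frac{137}{34} + \frac{709}{848}\right) \left(-55\right) = \frac{70141}{14416} \left(-55\right) = - \frac{3857755}{14416}$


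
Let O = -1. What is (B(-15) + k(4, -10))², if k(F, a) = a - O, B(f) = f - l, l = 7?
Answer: 961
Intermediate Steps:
B(f) = -7 + f (B(f) = f - 1*7 = f - 7 = -7 + f)
k(F, a) = 1 + a (k(F, a) = a - 1*(-1) = a + 1 = 1 + a)
(B(-15) + k(4, -10))² = ((-7 - 15) + (1 - 10))² = (-22 - 9)² = (-31)² = 961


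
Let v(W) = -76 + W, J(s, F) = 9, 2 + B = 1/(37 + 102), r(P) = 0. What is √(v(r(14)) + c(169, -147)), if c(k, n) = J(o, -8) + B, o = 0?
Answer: I*√1333010/139 ≈ 8.3062*I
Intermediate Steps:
B = -277/139 (B = -2 + 1/(37 + 102) = -2 + 1/139 = -277/139 ≈ -1.9928)
c(k, n) = 974/139 (c(k, n) = 9 - 277/139 = 974/139)
√(v(r(14)) + c(169, -147)) = √((-76 + 0) + 974/139) = √(-76 + 974/139) = √(-9590/139) = I*√1333010/139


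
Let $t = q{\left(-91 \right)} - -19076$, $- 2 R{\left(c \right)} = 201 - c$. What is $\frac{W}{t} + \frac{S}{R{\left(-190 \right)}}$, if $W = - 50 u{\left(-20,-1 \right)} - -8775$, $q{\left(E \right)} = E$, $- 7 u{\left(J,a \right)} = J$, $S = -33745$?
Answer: $\frac{105796585}{611317} \approx 173.06$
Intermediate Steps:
$u{\left(J,a \right)} = - \frac{J}{7}$
$R{\left(c \right)} = - \frac{201}{2} + \frac{c}{2}$ ($R{\left(c \right)} = - \frac{201 - c}{2} = - \frac{201}{2} + \frac{c}{2}$)
$W = \frac{60425}{7}$ ($W = - 50 \left(\left(- \frac{1}{7}\right) \left(-20\right)\right) - -8775 = \left(-50\right) \frac{20}{7} + 8775 = - \frac{1000}{7} + 8775 = \frac{60425}{7} \approx 8632.1$)
$t = 18985$ ($t = -91 - -19076 = -91 + 19076 = 18985$)
$\frac{W}{t} + \frac{S}{R{\left(-190 \right)}} = \frac{60425}{7 \cdot 18985} - \frac{33745}{- \frac{201}{2} + \frac{1}{2} \left(-190\right)} = \frac{60425}{7} \cdot \frac{1}{18985} - \frac{33745}{- \frac{201}{2} - 95} = \frac{12085}{26579} - \frac{33745}{- \frac{391}{2}} = \frac{12085}{26579} - - \frac{3970}{23} = \frac{12085}{26579} + \frac{3970}{23} = \frac{105796585}{611317}$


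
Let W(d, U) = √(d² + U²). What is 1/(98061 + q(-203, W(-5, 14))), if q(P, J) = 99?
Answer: 1/98160 ≈ 1.0187e-5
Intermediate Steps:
W(d, U) = √(U² + d²)
1/(98061 + q(-203, W(-5, 14))) = 1/(98061 + 99) = 1/98160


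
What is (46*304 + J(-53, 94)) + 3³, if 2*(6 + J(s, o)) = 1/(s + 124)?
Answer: 1988711/142 ≈ 14005.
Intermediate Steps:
J(s, o) = -6 + 1/(2*(124 + s)) (J(s, o) = -6 + 1/(2*(s + 124)) = -6 + 1/(2*(124 + s)))
(46*304 + J(-53, 94)) + 3³ = (46*304 + (-1487 - 12*(-53))/(2*(124 - 53))) + 3³ = (13984 + (½)*(-1487 + 636)/71) + 27 = (13984 + (½)*(1/71)*(-851)) + 27 = (13984 - 851/142) + 27 = 1984877/142 + 27 = 1988711/142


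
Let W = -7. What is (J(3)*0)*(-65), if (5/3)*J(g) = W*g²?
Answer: 0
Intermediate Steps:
J(g) = -21*g²/5 (J(g) = 3*(-7*g²)/5 = -21*g²/5)
(J(3)*0)*(-65) = (-21/5*3²*0)*(-65) = (-21/5*9*0)*(-65) = -189/5*0*(-65) = 0*(-65) = 0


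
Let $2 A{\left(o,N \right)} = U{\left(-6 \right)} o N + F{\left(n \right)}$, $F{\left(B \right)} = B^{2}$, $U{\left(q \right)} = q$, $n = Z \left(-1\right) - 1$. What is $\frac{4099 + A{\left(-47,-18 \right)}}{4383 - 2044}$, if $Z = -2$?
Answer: $\frac{3123}{4678} \approx 0.66759$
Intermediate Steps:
$n = 1$ ($n = \left(-2\right) \left(-1\right) - 1 = 2 - 1 = 1$)
$A{\left(o,N \right)} = \frac{1}{2} - 3 N o$ ($A{\left(o,N \right)} = \frac{- 6 o N + 1^{2}}{2} = \frac{- 6 N o + 1}{2} = \frac{1 - 6 N o}{2} = \frac{1}{2} - 3 N o$)
$\frac{4099 + A{\left(-47,-18 \right)}}{4383 - 2044} = \frac{4099 + \left(\frac{1}{2} - \left(-54\right) \left(-47\right)\right)}{4383 - 2044} = \frac{4099 + \left(\frac{1}{2} - 2538\right)}{2339} = \left(4099 - \frac{5075}{2}\right) \frac{1}{2339} = \frac{3123}{2} \cdot \frac{1}{2339} = \frac{3123}{4678}$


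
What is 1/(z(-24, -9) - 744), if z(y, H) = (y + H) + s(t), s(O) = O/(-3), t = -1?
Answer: -3/2330 ≈ -0.0012876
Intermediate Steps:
s(O) = -O/3 (s(O) = O*(-1/3) = -O/3)
z(y, H) = 1/3 + H + y (z(y, H) = (y + H) - 1/3*(-1) = (H + y) + 1/3 = 1/3 + H + y)
1/(z(-24, -9) - 744) = 1/((1/3 - 9 - 24) - 744) = 1/(-98/3 - 744) = 1/(-2330/3) = -3/2330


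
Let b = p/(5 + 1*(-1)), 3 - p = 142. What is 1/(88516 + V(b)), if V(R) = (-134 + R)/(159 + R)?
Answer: 497/43991777 ≈ 1.1298e-5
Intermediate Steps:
p = -139 (p = 3 - 1*142 = 3 - 142 = -139)
b = -139/4 (b = -139/(5 + 1*(-1)) = -139/(5 - 1) = -139/4 ≈ -34.750)
V(R) = (-134 + R)/(159 + R)
1/(88516 + V(b)) = 1/(88516 + (-134 - 139/4)/(159 - 139/4)) = 1/(88516 - 675/4/(497/4)) = 1/(88516 + (4/497)*(-675/4)) = 1/(88516 - 675/497) = 1/(43991777/497) = 497/43991777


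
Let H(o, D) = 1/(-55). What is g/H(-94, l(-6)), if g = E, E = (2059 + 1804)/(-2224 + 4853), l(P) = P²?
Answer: -19315/239 ≈ -80.816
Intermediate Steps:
H(o, D) = -1/55
E = 3863/2629 ≈ 1.4694
g = 3863/2629 ≈ 1.4694
g/H(-94, l(-6)) = 3863/(2629*(-1/55)) = (3863/2629)*(-55) = -19315/239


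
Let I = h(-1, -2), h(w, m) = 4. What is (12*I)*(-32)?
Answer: -1536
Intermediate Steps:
I = 4
(12*I)*(-32) = (12*4)*(-32) = 48*(-32) = -1536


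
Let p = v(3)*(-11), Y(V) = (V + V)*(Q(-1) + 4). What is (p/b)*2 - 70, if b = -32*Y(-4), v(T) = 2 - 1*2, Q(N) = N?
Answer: -70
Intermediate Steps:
v(T) = 0 (v(T) = 2 - 2 = 0)
Y(V) = 6*V (Y(V) = (V + V)*(-1 + 4) = (2*V)*3 = 6*V)
p = 0 (p = 0*(-11) = 0)
b = 768 (b = -192*(-4) = -32*(-24) = 768)
(p/b)*2 - 70 = (0/768)*2 - 70 = (0*(1/768))*2 - 70 = 0*2 - 70 = 0 - 70 = -70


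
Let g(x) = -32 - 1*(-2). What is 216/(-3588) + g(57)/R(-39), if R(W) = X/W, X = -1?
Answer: -349848/299 ≈ -1170.1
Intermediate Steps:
g(x) = -30 (g(x) = -32 + 2 = -30)
R(W) = -1/W
216/(-3588) + g(57)/R(-39) = 216/(-3588) - 30/((-1/(-39))) = 216*(-1/3588) - 30/((-1*(-1/39))) = -18/299 - 30/1/39 = -18/299 - 30*39 = -18/299 - 1170 = -349848/299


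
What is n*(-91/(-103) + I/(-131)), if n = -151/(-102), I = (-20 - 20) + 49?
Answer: 830047/688143 ≈ 1.2062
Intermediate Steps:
I = 9 (I = -40 + 49 = 9)
n = 151/102 (n = -151*(-1/102) = 151/102 ≈ 1.4804)
n*(-91/(-103) + I/(-131)) = 151*(-91/(-103) + 9/(-131))/102 = 151*(-91*(-1/103) + 9*(-1/131))/102 = 151*(91/103 - 9/131)/102 = (151/102)*(10994/13493) = 830047/688143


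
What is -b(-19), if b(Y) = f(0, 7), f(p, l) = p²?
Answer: 0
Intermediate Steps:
b(Y) = 0 (b(Y) = 0² = 0)
-b(-19) = -1*0 = 0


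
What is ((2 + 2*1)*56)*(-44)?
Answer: -9856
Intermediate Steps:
((2 + 2*1)*56)*(-44) = ((2 + 2)*56)*(-44) = (4*56)*(-44) = 224*(-44) = -9856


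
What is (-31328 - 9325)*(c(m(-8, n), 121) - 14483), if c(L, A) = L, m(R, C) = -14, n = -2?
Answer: 589346541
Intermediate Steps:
(-31328 - 9325)*(c(m(-8, n), 121) - 14483) = (-31328 - 9325)*(-14 - 14483) = -40653*(-14497) = 589346541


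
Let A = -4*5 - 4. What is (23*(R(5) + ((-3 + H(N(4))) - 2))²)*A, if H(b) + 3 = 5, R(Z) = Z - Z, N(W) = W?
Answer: -4968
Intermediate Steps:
R(Z) = 0
A = -24 (A = -20 - 4 = -24)
H(b) = 2 (H(b) = -3 + 5 = 2)
(23*(R(5) + ((-3 + H(N(4))) - 2))²)*A = (23*(0 + ((-3 + 2) - 2))²)*(-24) = (23*(0 + (-1 - 2))²)*(-24) = (23*(0 - 3)²)*(-24) = (23*(-3)²)*(-24) = (23*9)*(-24) = 207*(-24) = -4968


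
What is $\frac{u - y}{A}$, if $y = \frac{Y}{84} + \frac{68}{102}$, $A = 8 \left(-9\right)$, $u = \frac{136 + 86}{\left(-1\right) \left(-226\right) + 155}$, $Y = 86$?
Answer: $\frac{5909}{384048} \approx 0.015386$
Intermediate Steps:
$u = \frac{74}{127}$ ($u = \frac{222}{226 + 155} = \frac{222}{381} = 222 \cdot \frac{1}{381} = \frac{74}{127} \approx 0.58268$)
$A = -72$
$y = \frac{71}{42}$ ($y = \frac{86}{84} + \frac{68}{102} = 86 \cdot \frac{1}{84} + 68 \cdot \frac{1}{102} = \frac{43}{42} + \frac{2}{3} = \frac{71}{42} \approx 1.6905$)
$\frac{u - y}{A} = \frac{\frac{74}{127} - \frac{71}{42}}{-72} = \left(\frac{74}{127} - \frac{71}{42}\right) \left(- \frac{1}{72}\right) = \left(- \frac{5909}{5334}\right) \left(- \frac{1}{72}\right) = \frac{5909}{384048}$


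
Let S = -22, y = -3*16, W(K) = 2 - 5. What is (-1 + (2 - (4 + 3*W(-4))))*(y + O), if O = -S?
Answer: -156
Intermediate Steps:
W(K) = -3
y = -48
O = 22 (O = -1*(-22) = 22)
(-1 + (2 - (4 + 3*W(-4))))*(y + O) = (-1 + (2 - (4 + 3*(-3))))*(-48 + 22) = (-1 + (2 - (4 - 9)))*(-26) = (-1 + (2 - 1*(-5)))*(-26) = (-1 + (2 + 5))*(-26) = (-1 + 7)*(-26) = 6*(-26) = -156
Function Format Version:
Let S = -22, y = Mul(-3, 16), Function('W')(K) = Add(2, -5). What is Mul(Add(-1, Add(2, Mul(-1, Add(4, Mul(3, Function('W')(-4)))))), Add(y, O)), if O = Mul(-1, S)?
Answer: -156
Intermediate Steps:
Function('W')(K) = -3
y = -48
O = 22 (O = Mul(-1, -22) = 22)
Mul(Add(-1, Add(2, Mul(-1, Add(4, Mul(3, Function('W')(-4)))))), Add(y, O)) = Mul(Add(-1, Add(2, Mul(-1, Add(4, Mul(3, -3))))), Add(-48, 22)) = Mul(Add(-1, Add(2, Mul(-1, Add(4, -9)))), -26) = Mul(Add(-1, Add(2, Mul(-1, -5))), -26) = Mul(Add(-1, Add(2, 5)), -26) = Mul(Add(-1, 7), -26) = Mul(6, -26) = -156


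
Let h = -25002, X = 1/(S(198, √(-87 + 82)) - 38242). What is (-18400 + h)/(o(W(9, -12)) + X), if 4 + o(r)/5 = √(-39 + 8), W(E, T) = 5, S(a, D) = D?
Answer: 43402*(38242 - I*√5)/(1 + 5*(-38242 + I*√5)*(-4 + I*√31)) ≈ 738.76 + 1028.3*I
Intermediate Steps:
o(r) = -20 + 5*I*√31 (o(r) = -20 + 5*√(-39 + 8) = -20 + 5*√(-31) = -20 + 5*(I*√31) = -20 + 5*I*√31)
X = 1/(-38242 + I*√5) (X = 1/(√(-87 + 82) - 38242) = 1/(√(-5) - 38242) = 1/(I*√5 - 38242) = 1/(-38242 + I*√5) ≈ -2.6149e-5 - 1.5e-9*I)
(-18400 + h)/(o(W(9, -12)) + X) = (-18400 - 25002)/((-20 + 5*I*√31) + (-38242/1462450569 - I*√5/1462450569)) = -43402/(-29249049622/1462450569 + 5*I*√31 - I*√5/1462450569)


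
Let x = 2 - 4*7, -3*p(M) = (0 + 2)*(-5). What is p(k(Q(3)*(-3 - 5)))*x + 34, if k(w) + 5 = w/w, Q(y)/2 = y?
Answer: -158/3 ≈ -52.667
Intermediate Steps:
Q(y) = 2*y
k(w) = -4 (k(w) = -5 + w/w = -5 + 1 = -4)
p(M) = 10/3 (p(M) = -(0 + 2)*(-5)/3 = -2*(-5)/3 = -1/3*(-10) = 10/3)
x = -26 (x = 2 - 28 = -26)
p(k(Q(3)*(-3 - 5)))*x + 34 = (10/3)*(-26) + 34 = -260/3 + 34 = -158/3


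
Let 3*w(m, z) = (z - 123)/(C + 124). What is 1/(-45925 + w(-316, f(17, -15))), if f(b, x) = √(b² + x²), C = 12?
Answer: -7644909384/351094768175015 - 408*√514/351094768175015 ≈ -2.1775e-5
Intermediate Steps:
w(m, z) = -41/136 + z/408 (w(m, z) = ((z - 123)/(12 + 124))/3 = ((-123 + z)/136)/3 = ((-123 + z)*(1/136))/3 = (-123/136 + z/136)/3 = -41/136 + z/408)
1/(-45925 + w(-316, f(17, -15))) = 1/(-45925 + (-41/136 + √(17² + (-15)²)/408)) = 1/(-45925 + (-41/136 + √(289 + 225)/408)) = 1/(-45925 + (-41/136 + √514/408)) = 1/(-6245841/136 + √514/408)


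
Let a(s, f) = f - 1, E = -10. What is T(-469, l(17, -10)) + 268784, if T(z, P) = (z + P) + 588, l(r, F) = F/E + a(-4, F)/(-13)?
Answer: 3495763/13 ≈ 2.6891e+5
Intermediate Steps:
a(s, f) = -1 + f
l(r, F) = 1/13 - 23*F/130 (l(r, F) = F/(-10) + (-1 + F)/(-13) = F*(-1/10) + (-1 + F)*(-1/13) = -F/10 + (1/13 - F/13) = 1/13 - 23*F/130)
T(z, P) = 588 + P + z (T(z, P) = (P + z) + 588 = 588 + P + z)
T(-469, l(17, -10)) + 268784 = (588 + (1/13 - 23/130*(-10)) - 469) + 268784 = (588 + (1/13 + 23/13) - 469) + 268784 = (588 + 24/13 - 469) + 268784 = 1571/13 + 268784 = 3495763/13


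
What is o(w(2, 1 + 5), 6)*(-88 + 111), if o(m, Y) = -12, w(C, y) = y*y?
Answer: -276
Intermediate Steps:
w(C, y) = y²
o(w(2, 1 + 5), 6)*(-88 + 111) = -12*(-88 + 111) = -12*23 = -276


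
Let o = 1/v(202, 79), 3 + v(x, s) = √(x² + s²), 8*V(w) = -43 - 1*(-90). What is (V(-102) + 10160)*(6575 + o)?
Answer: 25151326519881/376288 + 7888719*√5/376288 ≈ 6.6841e+7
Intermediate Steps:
V(w) = 47/8 (V(w) = (-43 - 1*(-90))/8 = (-43 + 90)/8 = (⅛)*47 = 47/8)
v(x, s) = -3 + √(s² + x²) (v(x, s) = -3 + √(x² + s²) = -3 + √(s² + x²))
o = 1/(-3 + 97*√5) (o = 1/(-3 + √(79² + 202²)) = 1/(-3 + √(6241 + 40804)) = 1/(-3 + √47045) = 1/(-3 + 97*√5) ≈ 0.0046751)
(V(-102) + 10160)*(6575 + o) = (47/8 + 10160)*(6575 + (3/47036 + 97*√5/47036)) = 81327*(309261703/47036 + 97*√5/47036)/8 = 25151326519881/376288 + 7888719*√5/376288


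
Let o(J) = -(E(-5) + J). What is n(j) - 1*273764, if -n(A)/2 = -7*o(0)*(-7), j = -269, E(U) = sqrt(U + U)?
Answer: -273764 + 98*I*sqrt(10) ≈ -2.7376e+5 + 309.9*I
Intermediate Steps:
E(U) = sqrt(2)*sqrt(U) (E(U) = sqrt(2*U) = sqrt(2)*sqrt(U))
o(J) = -J - I*sqrt(10) (o(J) = -(sqrt(2)*sqrt(-5) + J) = -(sqrt(2)*(I*sqrt(5)) + J) = -(I*sqrt(10) + J) = -(J + I*sqrt(10)) = -J - I*sqrt(10))
n(A) = 98*I*sqrt(10) (n(A) = -2*(-7*(-1*0 - I*sqrt(10)))*(-7) = -2*(-7*(0 - I*sqrt(10)))*(-7) = -2*(-(-7)*I*sqrt(10))*(-7) = -2*7*I*sqrt(10)*(-7) = -(-98)*I*sqrt(10) = 98*I*sqrt(10))
n(j) - 1*273764 = 98*I*sqrt(10) - 1*273764 = 98*I*sqrt(10) - 273764 = -273764 + 98*I*sqrt(10)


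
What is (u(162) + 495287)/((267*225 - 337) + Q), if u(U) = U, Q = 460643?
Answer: 495449/520381 ≈ 0.95209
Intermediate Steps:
(u(162) + 495287)/((267*225 - 337) + Q) = (162 + 495287)/((267*225 - 337) + 460643) = 495449/((60075 - 337) + 460643) = 495449/(59738 + 460643) = 495449/520381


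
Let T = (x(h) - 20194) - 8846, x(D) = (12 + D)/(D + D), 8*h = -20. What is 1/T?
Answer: -10/290419 ≈ -3.4433e-5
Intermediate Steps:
h = -5/2 (h = (⅛)*(-20) = -5/2 ≈ -2.5000)
x(D) = (12 + D)/(2*D) (x(D) = (12 + D)/((2*D)) = (12 + D)*(1/(2*D)) = (12 + D)/(2*D))
T = -290419/10 (T = ((12 - 5/2)/(2*(-5/2)) - 20194) - 8846 = ((½)*(-⅖)*(19/2) - 20194) - 8846 = (-19/10 - 20194) - 8846 = -201959/10 - 8846 = -290419/10 ≈ -29042.)
1/T = 1/(-290419/10) = -10/290419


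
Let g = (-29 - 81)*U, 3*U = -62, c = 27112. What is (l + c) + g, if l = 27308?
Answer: 170080/3 ≈ 56693.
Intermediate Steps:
U = -62/3 (U = (1/3)*(-62) = -62/3 ≈ -20.667)
g = 6820/3 (g = (-29 - 81)*(-62/3) = -110*(-62/3) = 6820/3 ≈ 2273.3)
(l + c) + g = (27308 + 27112) + 6820/3 = 54420 + 6820/3 = 170080/3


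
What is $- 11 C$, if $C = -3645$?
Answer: $40095$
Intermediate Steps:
$- 11 C = \left(-11\right) \left(-3645\right) = 40095$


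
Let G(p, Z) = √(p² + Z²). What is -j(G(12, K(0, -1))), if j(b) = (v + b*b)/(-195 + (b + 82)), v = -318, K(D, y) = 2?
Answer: -19210/12621 - 340*√37/12621 ≈ -1.6859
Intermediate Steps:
G(p, Z) = √(Z² + p²)
j(b) = (-318 + b²)/(-113 + b) (j(b) = (-318 + b*b)/(-195 + (b + 82)) = (-318 + b²)/(-195 + (82 + b)) = (-318 + b²)/(-113 + b))
-j(G(12, K(0, -1))) = -(-318 + (√(2² + 12²))²)/(-113 + √(2² + 12²)) = -(-318 + (√(4 + 144))²)/(-113 + √(4 + 144)) = -(-318 + (√148)²)/(-113 + √148) = -(-318 + (2*√37)²)/(-113 + 2*√37) = -(-318 + 148)/(-113 + 2*√37) = -(-170)/(-113 + 2*√37) = 170/(-113 + 2*√37)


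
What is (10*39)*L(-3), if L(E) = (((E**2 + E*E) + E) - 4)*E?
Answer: -12870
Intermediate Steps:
L(E) = E*(-4 + E + 2*E**2) (L(E) = (((E**2 + E**2) + E) - 4)*E = ((2*E**2 + E) - 4)*E = ((E + 2*E**2) - 4)*E = (-4 + E + 2*E**2)*E = E*(-4 + E + 2*E**2))
(10*39)*L(-3) = (10*39)*(-3*(-4 - 3 + 2*(-3)**2)) = 390*(-3*(-4 - 3 + 2*9)) = 390*(-3*(-4 - 3 + 18)) = 390*(-3*11) = 390*(-33) = -12870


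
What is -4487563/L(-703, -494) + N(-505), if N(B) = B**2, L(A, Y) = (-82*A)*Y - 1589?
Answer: 7262788270388/28478713 ≈ 2.5503e+5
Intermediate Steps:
L(A, Y) = -1589 - 82*A*Y (L(A, Y) = -82*A*Y - 1589 = -1589 - 82*A*Y)
-4487563/L(-703, -494) + N(-505) = -4487563/(-1589 - 82*(-703)*(-494)) + (-505)**2 = -4487563/(-1589 - 28477124) + 255025 = -4487563/(-28478713) + 255025 = -4487563*(-1/28478713) + 255025 = 4487563/28478713 + 255025 = 7262788270388/28478713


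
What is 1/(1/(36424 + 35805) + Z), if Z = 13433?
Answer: 72229/970252158 ≈ 7.4444e-5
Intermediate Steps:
1/(1/(36424 + 35805) + Z) = 1/(1/(36424 + 35805) + 13433) = 1/(1/72229 + 13433) = 1/(970252158/72229) = 72229/970252158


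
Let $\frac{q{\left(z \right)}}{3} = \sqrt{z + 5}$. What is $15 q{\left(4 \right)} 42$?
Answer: $5670$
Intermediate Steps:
$q{\left(z \right)} = 3 \sqrt{5 + z}$ ($q{\left(z \right)} = 3 \sqrt{z + 5} = 3 \sqrt{5 + z}$)
$15 q{\left(4 \right)} 42 = 15 \cdot 3 \sqrt{5 + 4} \cdot 42 = 15 \cdot 3 \sqrt{9} \cdot 42 = 15 \cdot 3 \cdot 3 \cdot 42 = 15 \cdot 9 \cdot 42 = 135 \cdot 42 = 5670$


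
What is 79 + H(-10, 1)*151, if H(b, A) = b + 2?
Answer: -1129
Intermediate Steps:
H(b, A) = 2 + b
79 + H(-10, 1)*151 = 79 + (2 - 10)*151 = 79 - 8*151 = 79 - 1208 = -1129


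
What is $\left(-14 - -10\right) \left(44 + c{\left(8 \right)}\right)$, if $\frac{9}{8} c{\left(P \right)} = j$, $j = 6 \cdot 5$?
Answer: $- \frac{848}{3} \approx -282.67$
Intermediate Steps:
$j = 30$
$c{\left(P \right)} = \frac{80}{3}$ ($c{\left(P \right)} = \frac{8}{9} \cdot 30 = \frac{80}{3}$)
$\left(-14 - -10\right) \left(44 + c{\left(8 \right)}\right) = \left(-14 - -10\right) \left(44 + \frac{80}{3}\right) = \left(-14 + 10\right) \frac{212}{3} = \left(-4\right) \frac{212}{3} = - \frac{848}{3}$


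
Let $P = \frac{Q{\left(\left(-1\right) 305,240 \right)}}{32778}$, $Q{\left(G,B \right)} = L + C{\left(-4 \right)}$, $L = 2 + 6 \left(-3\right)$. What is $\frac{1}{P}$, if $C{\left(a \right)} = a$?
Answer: $- \frac{16389}{10} \approx -1638.9$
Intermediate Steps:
$L = -16$ ($L = 2 - 18 = -16$)
$Q{\left(G,B \right)} = -20$ ($Q{\left(G,B \right)} = -16 - 4 = -20$)
$P = - \frac{10}{16389}$ ($P = - \frac{20}{32778} = \left(-20\right) \frac{1}{32778} = - \frac{10}{16389} \approx -0.00061017$)
$\frac{1}{P} = \frac{1}{- \frac{10}{16389}} = - \frac{16389}{10}$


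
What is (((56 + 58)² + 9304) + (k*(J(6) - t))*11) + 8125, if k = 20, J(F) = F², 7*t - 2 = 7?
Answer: 266435/7 ≈ 38062.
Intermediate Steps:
t = 9/7 (t = 2/7 + (⅐)*7 = 2/7 + 1 = 9/7 ≈ 1.2857)
(((56 + 58)² + 9304) + (k*(J(6) - t))*11) + 8125 = (((56 + 58)² + 9304) + (20*(6² - 1*9/7))*11) + 8125 = ((114² + 9304) + (20*(36 - 9/7))*11) + 8125 = ((12996 + 9304) + (20*(243/7))*11) + 8125 = (22300 + (4860/7)*11) + 8125 = (22300 + 53460/7) + 8125 = 209560/7 + 8125 = 266435/7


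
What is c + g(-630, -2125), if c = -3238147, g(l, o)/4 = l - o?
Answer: -3232167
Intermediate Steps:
g(l, o) = -4*o + 4*l (g(l, o) = 4*(l - o) = -4*o + 4*l)
c + g(-630, -2125) = -3238147 + (-4*(-2125) + 4*(-630)) = -3238147 + (8500 - 2520) = -3238147 + 5980 = -3232167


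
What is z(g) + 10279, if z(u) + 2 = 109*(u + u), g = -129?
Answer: -17845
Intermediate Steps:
z(u) = -2 + 218*u (z(u) = -2 + 109*(u + u) = -2 + 109*(2*u) = -2 + 218*u)
z(g) + 10279 = (-2 + 218*(-129)) + 10279 = (-2 - 28122) + 10279 = -28124 + 10279 = -17845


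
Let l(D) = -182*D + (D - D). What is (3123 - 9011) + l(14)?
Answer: -8436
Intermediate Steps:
l(D) = -182*D (l(D) = -182*D + 0 = -182*D)
(3123 - 9011) + l(14) = (3123 - 9011) - 182*14 = -5888 - 2548 = -8436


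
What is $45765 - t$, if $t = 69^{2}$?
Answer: $41004$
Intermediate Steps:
$t = 4761$
$45765 - t = 45765 - 4761 = 41004$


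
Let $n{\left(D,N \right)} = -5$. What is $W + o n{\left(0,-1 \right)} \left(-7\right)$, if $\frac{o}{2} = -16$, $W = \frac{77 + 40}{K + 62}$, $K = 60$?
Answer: $- \frac{136523}{122} \approx -1119.0$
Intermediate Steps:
$W = \frac{117}{122}$ ($W = \frac{77 + 40}{60 + 62} = \frac{117}{122} \approx 0.95902$)
$o = -32$ ($o = 2 \left(-16\right) = -32$)
$W + o n{\left(0,-1 \right)} \left(-7\right) = \frac{117}{122} - 32 \left(\left(-5\right) \left(-7\right)\right) = \frac{117}{122} - 1120 = - \frac{136523}{122}$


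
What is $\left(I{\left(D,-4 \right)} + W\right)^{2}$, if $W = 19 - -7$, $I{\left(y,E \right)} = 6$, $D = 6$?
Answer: $1024$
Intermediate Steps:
$W = 26$ ($W = 19 + 7 = 26$)
$\left(I{\left(D,-4 \right)} + W\right)^{2} = \left(6 + 26\right)^{2} = 32^{2} = 1024$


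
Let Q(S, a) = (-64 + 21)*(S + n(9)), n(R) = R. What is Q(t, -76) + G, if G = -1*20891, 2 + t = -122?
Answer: -15946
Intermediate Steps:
t = -124 (t = -2 - 122 = -124)
G = -20891
Q(S, a) = -387 - 43*S (Q(S, a) = (-64 + 21)*(S + 9) = -43*(9 + S) = -387 - 43*S)
Q(t, -76) + G = (-387 - 43*(-124)) - 20891 = (-387 + 5332) - 20891 = 4945 - 20891 = -15946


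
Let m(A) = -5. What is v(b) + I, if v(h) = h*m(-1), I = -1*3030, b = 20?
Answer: -3130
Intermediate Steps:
I = -3030
v(h) = -5*h (v(h) = h*(-5) = -5*h)
v(b) + I = -5*20 - 3030 = -100 - 3030 = -3130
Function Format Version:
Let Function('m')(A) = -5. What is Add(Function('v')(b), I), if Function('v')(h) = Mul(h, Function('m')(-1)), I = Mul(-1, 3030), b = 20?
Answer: -3130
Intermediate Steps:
I = -3030
Function('v')(h) = Mul(-5, h) (Function('v')(h) = Mul(h, -5) = Mul(-5, h))
Add(Function('v')(b), I) = Add(Mul(-5, 20), -3030) = Add(-100, -3030) = -3130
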